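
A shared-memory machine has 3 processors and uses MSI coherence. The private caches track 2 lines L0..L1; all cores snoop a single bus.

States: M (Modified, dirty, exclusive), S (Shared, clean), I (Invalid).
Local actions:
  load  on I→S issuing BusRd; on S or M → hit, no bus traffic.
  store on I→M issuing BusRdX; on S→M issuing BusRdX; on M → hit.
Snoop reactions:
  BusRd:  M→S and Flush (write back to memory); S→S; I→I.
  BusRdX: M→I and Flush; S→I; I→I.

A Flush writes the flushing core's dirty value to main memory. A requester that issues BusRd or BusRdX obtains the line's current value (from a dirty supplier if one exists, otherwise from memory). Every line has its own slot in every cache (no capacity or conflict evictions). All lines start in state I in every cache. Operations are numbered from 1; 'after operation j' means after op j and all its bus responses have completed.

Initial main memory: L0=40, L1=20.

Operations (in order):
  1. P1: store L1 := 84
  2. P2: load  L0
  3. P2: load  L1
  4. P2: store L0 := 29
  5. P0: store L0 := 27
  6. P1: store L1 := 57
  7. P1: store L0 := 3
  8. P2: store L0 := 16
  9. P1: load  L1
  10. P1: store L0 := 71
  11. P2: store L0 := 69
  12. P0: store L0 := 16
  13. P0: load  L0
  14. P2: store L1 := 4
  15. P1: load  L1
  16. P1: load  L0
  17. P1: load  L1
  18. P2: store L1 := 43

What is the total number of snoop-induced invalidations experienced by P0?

  op1 P1: store L1 := 84 → I/M/I on L1; bus BusRdX; mem=20
  op2 P2: load  L0 → I/I/S on L0; bus BusRd; mem=40
  op3 P2: load  L1 → I/S/S on L1; bus BusRd Flush; mem=84
  op4 P2: store L0 := 29 → I/I/M on L0; bus BusRdX; mem=40
  op5 P0: store L0 := 27 → M/I/I on L0; bus BusRdX Flush; mem=29
  op6 P1: store L1 := 57 → I/M/I on L1; bus BusRdX; mem=84
  op7 P1: store L0 := 3 → I/M/I on L0; bus BusRdX Flush; mem=27
  op8 P2: store L0 := 16 → I/I/M on L0; bus BusRdX Flush; mem=3
  op9 P1: load  L1 → I/M/I on L1; bus (none); mem=84
  op10 P1: store L0 := 71 → I/M/I on L0; bus BusRdX Flush; mem=16
  op11 P2: store L0 := 69 → I/I/M on L0; bus BusRdX Flush; mem=71
  op12 P0: store L0 := 16 → M/I/I on L0; bus BusRdX Flush; mem=69
  op13 P0: load  L0 → M/I/I on L0; bus (none); mem=69
  op14 P2: store L1 := 4 → I/I/M on L1; bus BusRdX Flush; mem=57
  op15 P1: load  L1 → I/S/S on L1; bus BusRd Flush; mem=4
  op16 P1: load  L0 → S/S/I on L0; bus BusRd Flush; mem=16
  op17 P1: load  L1 → I/S/S on L1; bus (none); mem=4
  op18 P2: store L1 := 43 → I/I/M on L1; bus BusRdX; mem=4

invalidations = 1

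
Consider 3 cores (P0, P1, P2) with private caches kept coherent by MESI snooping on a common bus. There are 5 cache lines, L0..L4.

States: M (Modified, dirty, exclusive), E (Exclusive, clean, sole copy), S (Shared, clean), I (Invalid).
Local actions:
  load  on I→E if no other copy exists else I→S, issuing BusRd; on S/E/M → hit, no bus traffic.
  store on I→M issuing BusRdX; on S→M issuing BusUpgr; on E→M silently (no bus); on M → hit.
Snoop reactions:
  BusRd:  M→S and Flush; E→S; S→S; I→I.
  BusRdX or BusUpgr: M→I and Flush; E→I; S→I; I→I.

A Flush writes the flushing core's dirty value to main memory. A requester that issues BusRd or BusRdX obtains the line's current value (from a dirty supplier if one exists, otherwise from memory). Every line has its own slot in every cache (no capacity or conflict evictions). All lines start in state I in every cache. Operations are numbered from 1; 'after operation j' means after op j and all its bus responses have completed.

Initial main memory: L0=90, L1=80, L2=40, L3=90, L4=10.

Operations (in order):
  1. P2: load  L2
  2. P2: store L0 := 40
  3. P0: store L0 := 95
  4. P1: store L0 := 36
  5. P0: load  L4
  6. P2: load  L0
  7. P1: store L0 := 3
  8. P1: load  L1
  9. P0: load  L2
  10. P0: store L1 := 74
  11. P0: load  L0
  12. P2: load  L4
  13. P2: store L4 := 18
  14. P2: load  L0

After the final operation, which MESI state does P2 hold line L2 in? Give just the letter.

[1] P2: load  L2 | P0:I, P1:I, P2:E(40) | bus: BusRd
[2] P2: store L0 := 40 | P0:I, P1:I, P2:M(40) | bus: BusRdX
[3] P0: store L0 := 95 | P0:M(95), P1:I, P2:I | bus: BusRdX,Flush
[4] P1: store L0 := 36 | P0:I, P1:M(36), P2:I | bus: BusRdX,Flush
[5] P0: load  L4 | P0:E(10), P1:I, P2:I | bus: BusRd
[6] P2: load  L0 | P0:I, P1:S(36), P2:S(36) | bus: BusRd,Flush
[7] P1: store L0 := 3 | P0:I, P1:M(3), P2:I | bus: BusUpgr
[8] P1: load  L1 | P0:I, P1:E(80), P2:I | bus: BusRd
[9] P0: load  L2 | P0:S(40), P1:I, P2:S(40) | bus: BusRd
[10] P0: store L1 := 74 | P0:M(74), P1:I, P2:I | bus: BusRdX
[11] P0: load  L0 | P0:S(3), P1:S(3), P2:I | bus: BusRd,Flush
[12] P2: load  L4 | P0:S(10), P1:I, P2:S(10) | bus: BusRd
[13] P2: store L4 := 18 | P0:I, P1:I, P2:M(18) | bus: BusUpgr
[14] P2: load  L0 | P0:S(3), P1:S(3), P2:S(3) | bus: BusRd

state = S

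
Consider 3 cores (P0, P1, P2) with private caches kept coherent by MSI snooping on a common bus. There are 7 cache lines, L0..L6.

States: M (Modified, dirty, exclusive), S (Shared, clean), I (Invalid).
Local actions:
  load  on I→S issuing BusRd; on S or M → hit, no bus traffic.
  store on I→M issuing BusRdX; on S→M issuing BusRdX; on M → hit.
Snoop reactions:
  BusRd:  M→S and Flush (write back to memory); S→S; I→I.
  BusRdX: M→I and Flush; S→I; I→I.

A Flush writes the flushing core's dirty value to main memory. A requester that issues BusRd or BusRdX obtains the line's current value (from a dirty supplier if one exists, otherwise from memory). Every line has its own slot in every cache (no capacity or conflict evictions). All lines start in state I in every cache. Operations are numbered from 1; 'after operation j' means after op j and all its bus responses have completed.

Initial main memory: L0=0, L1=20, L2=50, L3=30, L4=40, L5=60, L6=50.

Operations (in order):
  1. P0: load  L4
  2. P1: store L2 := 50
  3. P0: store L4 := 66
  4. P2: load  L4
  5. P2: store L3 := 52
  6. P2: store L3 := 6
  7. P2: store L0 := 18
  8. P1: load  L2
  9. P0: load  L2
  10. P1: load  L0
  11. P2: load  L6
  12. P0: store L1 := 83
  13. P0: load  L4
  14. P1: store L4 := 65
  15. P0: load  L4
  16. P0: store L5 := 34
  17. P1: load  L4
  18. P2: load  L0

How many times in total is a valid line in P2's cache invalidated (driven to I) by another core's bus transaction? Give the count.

invalidations = 1

step 1: P0: load  L4  ⟶  SII  (L4)  txn=BusRd  M[L4]=40
step 2: P1: store L2 := 50  ⟶  IMI  (L2)  txn=BusRdX  M[L2]=50
step 3: P0: store L4 := 66  ⟶  MII  (L4)  txn=BusRdX  M[L4]=40
step 4: P2: load  L4  ⟶  SIS  (L4)  txn=BusRd+Flush  M[L4]=66
step 5: P2: store L3 := 52  ⟶  IIM  (L3)  txn=BusRdX  M[L3]=30
step 6: P2: store L3 := 6  ⟶  IIM  (L3)  txn=∅  M[L3]=30
step 7: P2: store L0 := 18  ⟶  IIM  (L0)  txn=BusRdX  M[L0]=0
step 8: P1: load  L2  ⟶  IMI  (L2)  txn=∅  M[L2]=50
step 9: P0: load  L2  ⟶  SSI  (L2)  txn=BusRd+Flush  M[L2]=50
step 10: P1: load  L0  ⟶  ISS  (L0)  txn=BusRd+Flush  M[L0]=18
step 11: P2: load  L6  ⟶  IIS  (L6)  txn=BusRd  M[L6]=50
step 12: P0: store L1 := 83  ⟶  MII  (L1)  txn=BusRdX  M[L1]=20
step 13: P0: load  L4  ⟶  SIS  (L4)  txn=∅  M[L4]=66
step 14: P1: store L4 := 65  ⟶  IMI  (L4)  txn=BusRdX  M[L4]=66
step 15: P0: load  L4  ⟶  SSI  (L4)  txn=BusRd+Flush  M[L4]=65
step 16: P0: store L5 := 34  ⟶  MII  (L5)  txn=BusRdX  M[L5]=60
step 17: P1: load  L4  ⟶  SSI  (L4)  txn=∅  M[L4]=65
step 18: P2: load  L0  ⟶  ISS  (L0)  txn=∅  M[L0]=18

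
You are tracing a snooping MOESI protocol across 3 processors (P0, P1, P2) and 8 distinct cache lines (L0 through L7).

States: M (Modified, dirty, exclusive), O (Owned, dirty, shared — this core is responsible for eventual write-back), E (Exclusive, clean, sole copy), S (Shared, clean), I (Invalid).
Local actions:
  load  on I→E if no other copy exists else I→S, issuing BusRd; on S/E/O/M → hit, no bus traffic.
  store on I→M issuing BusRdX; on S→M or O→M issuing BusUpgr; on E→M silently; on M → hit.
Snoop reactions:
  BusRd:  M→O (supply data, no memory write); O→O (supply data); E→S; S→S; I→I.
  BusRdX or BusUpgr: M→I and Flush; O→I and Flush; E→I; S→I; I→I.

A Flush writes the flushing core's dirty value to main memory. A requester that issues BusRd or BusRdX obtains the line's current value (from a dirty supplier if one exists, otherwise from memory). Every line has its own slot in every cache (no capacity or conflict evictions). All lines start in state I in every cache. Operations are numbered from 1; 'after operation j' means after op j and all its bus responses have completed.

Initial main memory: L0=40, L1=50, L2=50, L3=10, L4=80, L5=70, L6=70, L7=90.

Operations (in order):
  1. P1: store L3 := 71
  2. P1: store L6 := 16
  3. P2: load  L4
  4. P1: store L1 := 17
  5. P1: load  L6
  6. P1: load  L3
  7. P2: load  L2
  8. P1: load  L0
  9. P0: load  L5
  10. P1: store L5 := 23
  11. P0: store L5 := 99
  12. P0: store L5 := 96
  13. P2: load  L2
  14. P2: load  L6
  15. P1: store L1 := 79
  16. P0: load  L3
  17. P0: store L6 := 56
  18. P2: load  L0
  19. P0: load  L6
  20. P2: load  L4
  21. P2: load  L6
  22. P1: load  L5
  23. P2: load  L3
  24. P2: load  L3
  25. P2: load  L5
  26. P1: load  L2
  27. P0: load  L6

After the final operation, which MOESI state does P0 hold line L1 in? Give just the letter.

state = I

[1] P1: store L3 := 71 | P0:I, P1:M(71), P2:I | bus: BusRdX
[2] P1: store L6 := 16 | P0:I, P1:M(16), P2:I | bus: BusRdX
[3] P2: load  L4 | P0:I, P1:I, P2:E(80) | bus: BusRd
[4] P1: store L1 := 17 | P0:I, P1:M(17), P2:I | bus: BusRdX
[5] P1: load  L6 | P0:I, P1:M(16), P2:I | bus: none
[6] P1: load  L3 | P0:I, P1:M(71), P2:I | bus: none
[7] P2: load  L2 | P0:I, P1:I, P2:E(50) | bus: BusRd
[8] P1: load  L0 | P0:I, P1:E(40), P2:I | bus: BusRd
[9] P0: load  L5 | P0:E(70), P1:I, P2:I | bus: BusRd
[10] P1: store L5 := 23 | P0:I, P1:M(23), P2:I | bus: BusRdX
[11] P0: store L5 := 99 | P0:M(99), P1:I, P2:I | bus: BusRdX,Flush
[12] P0: store L5 := 96 | P0:M(96), P1:I, P2:I | bus: none
[13] P2: load  L2 | P0:I, P1:I, P2:E(50) | bus: none
[14] P2: load  L6 | P0:I, P1:O(16), P2:S(16) | bus: BusRd
[15] P1: store L1 := 79 | P0:I, P1:M(79), P2:I | bus: none
[16] P0: load  L3 | P0:S(71), P1:O(71), P2:I | bus: BusRd
[17] P0: store L6 := 56 | P0:M(56), P1:I, P2:I | bus: BusRdX,Flush
[18] P2: load  L0 | P0:I, P1:S(40), P2:S(40) | bus: BusRd
[19] P0: load  L6 | P0:M(56), P1:I, P2:I | bus: none
[20] P2: load  L4 | P0:I, P1:I, P2:E(80) | bus: none
[21] P2: load  L6 | P0:O(56), P1:I, P2:S(56) | bus: BusRd
[22] P1: load  L5 | P0:O(96), P1:S(96), P2:I | bus: BusRd
[23] P2: load  L3 | P0:S(71), P1:O(71), P2:S(71) | bus: BusRd
[24] P2: load  L3 | P0:S(71), P1:O(71), P2:S(71) | bus: none
[25] P2: load  L5 | P0:O(96), P1:S(96), P2:S(96) | bus: BusRd
[26] P1: load  L2 | P0:I, P1:S(50), P2:S(50) | bus: BusRd
[27] P0: load  L6 | P0:O(56), P1:I, P2:S(56) | bus: none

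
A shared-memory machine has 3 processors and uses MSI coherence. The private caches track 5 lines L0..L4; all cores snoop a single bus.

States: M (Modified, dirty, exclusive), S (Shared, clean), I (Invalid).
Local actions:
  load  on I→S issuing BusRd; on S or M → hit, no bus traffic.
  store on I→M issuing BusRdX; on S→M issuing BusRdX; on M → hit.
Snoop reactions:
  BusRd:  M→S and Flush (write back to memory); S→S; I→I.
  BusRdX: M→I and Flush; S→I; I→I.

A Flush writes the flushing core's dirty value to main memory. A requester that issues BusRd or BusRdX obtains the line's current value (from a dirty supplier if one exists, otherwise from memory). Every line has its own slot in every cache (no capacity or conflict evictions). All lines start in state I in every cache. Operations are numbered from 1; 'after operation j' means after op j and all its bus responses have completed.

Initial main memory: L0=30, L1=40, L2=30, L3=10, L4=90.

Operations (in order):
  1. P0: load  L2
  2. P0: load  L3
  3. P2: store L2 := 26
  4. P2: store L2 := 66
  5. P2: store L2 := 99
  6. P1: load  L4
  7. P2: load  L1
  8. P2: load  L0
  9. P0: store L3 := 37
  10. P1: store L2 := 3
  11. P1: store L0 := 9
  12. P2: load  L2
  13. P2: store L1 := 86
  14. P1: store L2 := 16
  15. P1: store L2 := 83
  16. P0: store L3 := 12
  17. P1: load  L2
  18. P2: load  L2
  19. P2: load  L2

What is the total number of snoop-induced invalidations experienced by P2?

1. P0: load  L2  bus=[BusRd]  L2: P0=S P1=I P2=I  mem[L2]=30
2. P0: load  L3  bus=[BusRd]  L3: P0=S P1=I P2=I  mem[L3]=10
3. P2: store L2 := 26  bus=[BusRdX]  L2: P0=I P1=I P2=M  mem[L2]=30
4. P2: store L2 := 66  bus=[-]  L2: P0=I P1=I P2=M  mem[L2]=30
5. P2: store L2 := 99  bus=[-]  L2: P0=I P1=I P2=M  mem[L2]=30
6. P1: load  L4  bus=[BusRd]  L4: P0=I P1=S P2=I  mem[L4]=90
7. P2: load  L1  bus=[BusRd]  L1: P0=I P1=I P2=S  mem[L1]=40
8. P2: load  L0  bus=[BusRd]  L0: P0=I P1=I P2=S  mem[L0]=30
9. P0: store L3 := 37  bus=[BusRdX]  L3: P0=M P1=I P2=I  mem[L3]=10
10. P1: store L2 := 3  bus=[BusRdX,Flush]  L2: P0=I P1=M P2=I  mem[L2]=99
11. P1: store L0 := 9  bus=[BusRdX]  L0: P0=I P1=M P2=I  mem[L0]=30
12. P2: load  L2  bus=[BusRd,Flush]  L2: P0=I P1=S P2=S  mem[L2]=3
13. P2: store L1 := 86  bus=[BusRdX]  L1: P0=I P1=I P2=M  mem[L1]=40
14. P1: store L2 := 16  bus=[BusRdX]  L2: P0=I P1=M P2=I  mem[L2]=3
15. P1: store L2 := 83  bus=[-]  L2: P0=I P1=M P2=I  mem[L2]=3
16. P0: store L3 := 12  bus=[-]  L3: P0=M P1=I P2=I  mem[L3]=10
17. P1: load  L2  bus=[-]  L2: P0=I P1=M P2=I  mem[L2]=3
18. P2: load  L2  bus=[BusRd,Flush]  L2: P0=I P1=S P2=S  mem[L2]=83
19. P2: load  L2  bus=[-]  L2: P0=I P1=S P2=S  mem[L2]=83

invalidations = 3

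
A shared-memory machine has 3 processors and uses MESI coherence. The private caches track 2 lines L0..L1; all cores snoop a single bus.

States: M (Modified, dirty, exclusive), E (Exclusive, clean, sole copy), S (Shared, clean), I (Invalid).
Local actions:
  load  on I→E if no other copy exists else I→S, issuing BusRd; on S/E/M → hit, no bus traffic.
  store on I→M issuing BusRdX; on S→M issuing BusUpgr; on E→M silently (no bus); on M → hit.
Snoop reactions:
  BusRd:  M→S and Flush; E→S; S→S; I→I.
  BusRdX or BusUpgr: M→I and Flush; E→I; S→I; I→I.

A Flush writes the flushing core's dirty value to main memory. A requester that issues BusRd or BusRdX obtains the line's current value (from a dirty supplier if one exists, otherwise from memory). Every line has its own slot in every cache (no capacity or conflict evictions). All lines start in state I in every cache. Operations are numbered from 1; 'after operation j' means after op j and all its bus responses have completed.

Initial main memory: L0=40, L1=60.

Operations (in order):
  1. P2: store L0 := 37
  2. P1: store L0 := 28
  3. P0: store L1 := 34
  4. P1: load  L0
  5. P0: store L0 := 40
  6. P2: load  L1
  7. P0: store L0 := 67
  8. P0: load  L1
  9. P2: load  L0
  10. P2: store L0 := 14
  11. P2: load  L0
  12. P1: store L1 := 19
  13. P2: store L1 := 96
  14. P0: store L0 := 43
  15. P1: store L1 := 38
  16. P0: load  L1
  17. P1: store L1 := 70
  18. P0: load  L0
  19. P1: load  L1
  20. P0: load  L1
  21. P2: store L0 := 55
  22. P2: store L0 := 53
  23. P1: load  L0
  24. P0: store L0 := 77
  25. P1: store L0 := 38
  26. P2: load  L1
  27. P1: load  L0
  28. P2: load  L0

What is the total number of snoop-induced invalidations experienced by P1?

invalidations = 3

[1] P2: store L0 := 37 | P0:I, P1:I, P2:M(37) | bus: BusRdX
[2] P1: store L0 := 28 | P0:I, P1:M(28), P2:I | bus: BusRdX,Flush
[3] P0: store L1 := 34 | P0:M(34), P1:I, P2:I | bus: BusRdX
[4] P1: load  L0 | P0:I, P1:M(28), P2:I | bus: none
[5] P0: store L0 := 40 | P0:M(40), P1:I, P2:I | bus: BusRdX,Flush
[6] P2: load  L1 | P0:S(34), P1:I, P2:S(34) | bus: BusRd,Flush
[7] P0: store L0 := 67 | P0:M(67), P1:I, P2:I | bus: none
[8] P0: load  L1 | P0:S(34), P1:I, P2:S(34) | bus: none
[9] P2: load  L0 | P0:S(67), P1:I, P2:S(67) | bus: BusRd,Flush
[10] P2: store L0 := 14 | P0:I, P1:I, P2:M(14) | bus: BusUpgr
[11] P2: load  L0 | P0:I, P1:I, P2:M(14) | bus: none
[12] P1: store L1 := 19 | P0:I, P1:M(19), P2:I | bus: BusRdX
[13] P2: store L1 := 96 | P0:I, P1:I, P2:M(96) | bus: BusRdX,Flush
[14] P0: store L0 := 43 | P0:M(43), P1:I, P2:I | bus: BusRdX,Flush
[15] P1: store L1 := 38 | P0:I, P1:M(38), P2:I | bus: BusRdX,Flush
[16] P0: load  L1 | P0:S(38), P1:S(38), P2:I | bus: BusRd,Flush
[17] P1: store L1 := 70 | P0:I, P1:M(70), P2:I | bus: BusUpgr
[18] P0: load  L0 | P0:M(43), P1:I, P2:I | bus: none
[19] P1: load  L1 | P0:I, P1:M(70), P2:I | bus: none
[20] P0: load  L1 | P0:S(70), P1:S(70), P2:I | bus: BusRd,Flush
[21] P2: store L0 := 55 | P0:I, P1:I, P2:M(55) | bus: BusRdX,Flush
[22] P2: store L0 := 53 | P0:I, P1:I, P2:M(53) | bus: none
[23] P1: load  L0 | P0:I, P1:S(53), P2:S(53) | bus: BusRd,Flush
[24] P0: store L0 := 77 | P0:M(77), P1:I, P2:I | bus: BusRdX
[25] P1: store L0 := 38 | P0:I, P1:M(38), P2:I | bus: BusRdX,Flush
[26] P2: load  L1 | P0:S(70), P1:S(70), P2:S(70) | bus: BusRd
[27] P1: load  L0 | P0:I, P1:M(38), P2:I | bus: none
[28] P2: load  L0 | P0:I, P1:S(38), P2:S(38) | bus: BusRd,Flush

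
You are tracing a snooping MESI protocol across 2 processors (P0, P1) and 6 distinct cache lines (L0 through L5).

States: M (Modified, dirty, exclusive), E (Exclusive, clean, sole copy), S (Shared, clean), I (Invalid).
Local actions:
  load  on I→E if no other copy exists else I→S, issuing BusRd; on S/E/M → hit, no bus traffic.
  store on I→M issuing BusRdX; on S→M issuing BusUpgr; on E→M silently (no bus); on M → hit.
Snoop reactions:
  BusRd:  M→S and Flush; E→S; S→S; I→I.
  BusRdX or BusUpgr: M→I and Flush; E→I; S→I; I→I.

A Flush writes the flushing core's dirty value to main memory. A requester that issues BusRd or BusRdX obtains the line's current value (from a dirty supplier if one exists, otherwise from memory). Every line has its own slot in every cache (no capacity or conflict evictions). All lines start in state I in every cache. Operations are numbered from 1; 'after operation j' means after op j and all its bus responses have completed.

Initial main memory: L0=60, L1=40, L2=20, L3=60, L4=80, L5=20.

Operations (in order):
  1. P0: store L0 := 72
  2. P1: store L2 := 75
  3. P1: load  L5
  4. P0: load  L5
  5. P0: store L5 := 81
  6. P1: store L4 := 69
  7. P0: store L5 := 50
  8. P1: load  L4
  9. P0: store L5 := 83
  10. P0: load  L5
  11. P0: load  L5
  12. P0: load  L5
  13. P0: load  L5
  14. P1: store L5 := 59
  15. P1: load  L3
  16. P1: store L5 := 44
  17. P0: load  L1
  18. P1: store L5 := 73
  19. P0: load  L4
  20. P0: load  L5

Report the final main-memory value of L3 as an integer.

memory[L3] = 60

[1] P0: store L0 := 72 | P0:M(72), P1:I | bus: BusRdX
[2] P1: store L2 := 75 | P0:I, P1:M(75) | bus: BusRdX
[3] P1: load  L5 | P0:I, P1:E(20) | bus: BusRd
[4] P0: load  L5 | P0:S(20), P1:S(20) | bus: BusRd
[5] P0: store L5 := 81 | P0:M(81), P1:I | bus: BusUpgr
[6] P1: store L4 := 69 | P0:I, P1:M(69) | bus: BusRdX
[7] P0: store L5 := 50 | P0:M(50), P1:I | bus: none
[8] P1: load  L4 | P0:I, P1:M(69) | bus: none
[9] P0: store L5 := 83 | P0:M(83), P1:I | bus: none
[10] P0: load  L5 | P0:M(83), P1:I | bus: none
[11] P0: load  L5 | P0:M(83), P1:I | bus: none
[12] P0: load  L5 | P0:M(83), P1:I | bus: none
[13] P0: load  L5 | P0:M(83), P1:I | bus: none
[14] P1: store L5 := 59 | P0:I, P1:M(59) | bus: BusRdX,Flush
[15] P1: load  L3 | P0:I, P1:E(60) | bus: BusRd
[16] P1: store L5 := 44 | P0:I, P1:M(44) | bus: none
[17] P0: load  L1 | P0:E(40), P1:I | bus: BusRd
[18] P1: store L5 := 73 | P0:I, P1:M(73) | bus: none
[19] P0: load  L4 | P0:S(69), P1:S(69) | bus: BusRd,Flush
[20] P0: load  L5 | P0:S(73), P1:S(73) | bus: BusRd,Flush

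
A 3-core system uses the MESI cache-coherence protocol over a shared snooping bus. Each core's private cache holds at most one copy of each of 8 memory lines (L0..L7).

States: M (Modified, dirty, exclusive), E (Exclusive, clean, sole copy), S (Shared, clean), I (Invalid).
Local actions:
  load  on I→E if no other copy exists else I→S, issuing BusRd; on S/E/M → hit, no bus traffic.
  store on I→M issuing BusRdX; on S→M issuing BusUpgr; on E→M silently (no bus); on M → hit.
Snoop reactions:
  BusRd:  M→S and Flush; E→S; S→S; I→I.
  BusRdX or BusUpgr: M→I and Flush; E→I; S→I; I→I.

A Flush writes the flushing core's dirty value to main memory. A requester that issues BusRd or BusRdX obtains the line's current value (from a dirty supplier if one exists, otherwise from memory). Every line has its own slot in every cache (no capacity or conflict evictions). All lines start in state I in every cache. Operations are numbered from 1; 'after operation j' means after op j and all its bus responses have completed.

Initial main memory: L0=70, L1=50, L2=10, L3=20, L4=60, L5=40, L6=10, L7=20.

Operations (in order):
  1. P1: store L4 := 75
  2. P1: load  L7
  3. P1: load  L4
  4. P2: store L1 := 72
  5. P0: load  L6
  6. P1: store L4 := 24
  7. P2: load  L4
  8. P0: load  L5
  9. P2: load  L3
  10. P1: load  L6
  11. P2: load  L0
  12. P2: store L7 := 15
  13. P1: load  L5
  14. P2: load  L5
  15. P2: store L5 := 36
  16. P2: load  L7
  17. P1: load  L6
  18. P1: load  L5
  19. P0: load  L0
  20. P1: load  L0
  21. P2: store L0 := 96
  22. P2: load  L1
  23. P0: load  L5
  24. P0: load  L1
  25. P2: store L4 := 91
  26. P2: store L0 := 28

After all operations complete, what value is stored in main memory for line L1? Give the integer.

[1] P1: store L4 := 75 | P0:I, P1:M(75), P2:I | bus: BusRdX
[2] P1: load  L7 | P0:I, P1:E(20), P2:I | bus: BusRd
[3] P1: load  L4 | P0:I, P1:M(75), P2:I | bus: none
[4] P2: store L1 := 72 | P0:I, P1:I, P2:M(72) | bus: BusRdX
[5] P0: load  L6 | P0:E(10), P1:I, P2:I | bus: BusRd
[6] P1: store L4 := 24 | P0:I, P1:M(24), P2:I | bus: none
[7] P2: load  L4 | P0:I, P1:S(24), P2:S(24) | bus: BusRd,Flush
[8] P0: load  L5 | P0:E(40), P1:I, P2:I | bus: BusRd
[9] P2: load  L3 | P0:I, P1:I, P2:E(20) | bus: BusRd
[10] P1: load  L6 | P0:S(10), P1:S(10), P2:I | bus: BusRd
[11] P2: load  L0 | P0:I, P1:I, P2:E(70) | bus: BusRd
[12] P2: store L7 := 15 | P0:I, P1:I, P2:M(15) | bus: BusRdX
[13] P1: load  L5 | P0:S(40), P1:S(40), P2:I | bus: BusRd
[14] P2: load  L5 | P0:S(40), P1:S(40), P2:S(40) | bus: BusRd
[15] P2: store L5 := 36 | P0:I, P1:I, P2:M(36) | bus: BusUpgr
[16] P2: load  L7 | P0:I, P1:I, P2:M(15) | bus: none
[17] P1: load  L6 | P0:S(10), P1:S(10), P2:I | bus: none
[18] P1: load  L5 | P0:I, P1:S(36), P2:S(36) | bus: BusRd,Flush
[19] P0: load  L0 | P0:S(70), P1:I, P2:S(70) | bus: BusRd
[20] P1: load  L0 | P0:S(70), P1:S(70), P2:S(70) | bus: BusRd
[21] P2: store L0 := 96 | P0:I, P1:I, P2:M(96) | bus: BusUpgr
[22] P2: load  L1 | P0:I, P1:I, P2:M(72) | bus: none
[23] P0: load  L5 | P0:S(36), P1:S(36), P2:S(36) | bus: BusRd
[24] P0: load  L1 | P0:S(72), P1:I, P2:S(72) | bus: BusRd,Flush
[25] P2: store L4 := 91 | P0:I, P1:I, P2:M(91) | bus: BusUpgr
[26] P2: store L0 := 28 | P0:I, P1:I, P2:M(28) | bus: none

memory[L1] = 72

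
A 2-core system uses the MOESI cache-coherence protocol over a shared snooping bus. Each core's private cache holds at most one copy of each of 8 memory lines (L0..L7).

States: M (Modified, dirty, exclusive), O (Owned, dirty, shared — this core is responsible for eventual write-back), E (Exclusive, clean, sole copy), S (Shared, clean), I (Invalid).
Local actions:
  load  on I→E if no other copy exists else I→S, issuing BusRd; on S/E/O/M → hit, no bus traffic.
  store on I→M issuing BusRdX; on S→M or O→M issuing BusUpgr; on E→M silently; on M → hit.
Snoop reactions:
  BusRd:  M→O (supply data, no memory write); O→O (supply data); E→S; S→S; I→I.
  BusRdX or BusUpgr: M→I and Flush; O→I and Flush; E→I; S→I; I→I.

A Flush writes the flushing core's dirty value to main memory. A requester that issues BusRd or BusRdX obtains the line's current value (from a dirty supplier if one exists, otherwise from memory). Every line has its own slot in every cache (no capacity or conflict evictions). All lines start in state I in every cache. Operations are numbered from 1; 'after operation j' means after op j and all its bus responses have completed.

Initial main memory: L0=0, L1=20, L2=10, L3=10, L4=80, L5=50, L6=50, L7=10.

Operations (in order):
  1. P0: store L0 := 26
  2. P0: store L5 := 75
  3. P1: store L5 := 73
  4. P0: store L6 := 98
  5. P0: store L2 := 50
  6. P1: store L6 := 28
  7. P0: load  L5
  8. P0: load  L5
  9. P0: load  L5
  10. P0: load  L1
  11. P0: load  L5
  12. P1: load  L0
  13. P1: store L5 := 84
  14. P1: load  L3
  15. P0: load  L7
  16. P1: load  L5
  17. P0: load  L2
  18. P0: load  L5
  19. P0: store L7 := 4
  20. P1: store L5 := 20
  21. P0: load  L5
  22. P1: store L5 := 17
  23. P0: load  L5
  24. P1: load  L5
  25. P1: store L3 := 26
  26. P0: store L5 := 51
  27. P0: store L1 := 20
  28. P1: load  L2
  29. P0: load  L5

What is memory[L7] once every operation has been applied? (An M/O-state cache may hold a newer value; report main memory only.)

  op1 P0: store L0 := 26 → M/I on L0; bus BusRdX; mem=0
  op2 P0: store L5 := 75 → M/I on L5; bus BusRdX; mem=50
  op3 P1: store L5 := 73 → I/M on L5; bus BusRdX Flush; mem=75
  op4 P0: store L6 := 98 → M/I on L6; bus BusRdX; mem=50
  op5 P0: store L2 := 50 → M/I on L2; bus BusRdX; mem=10
  op6 P1: store L6 := 28 → I/M on L6; bus BusRdX Flush; mem=98
  op7 P0: load  L5 → S/O on L5; bus BusRd; mem=75
  op8 P0: load  L5 → S/O on L5; bus (none); mem=75
  op9 P0: load  L5 → S/O on L5; bus (none); mem=75
  op10 P0: load  L1 → E/I on L1; bus BusRd; mem=20
  op11 P0: load  L5 → S/O on L5; bus (none); mem=75
  op12 P1: load  L0 → O/S on L0; bus BusRd; mem=0
  op13 P1: store L5 := 84 → I/M on L5; bus BusUpgr; mem=75
  op14 P1: load  L3 → I/E on L3; bus BusRd; mem=10
  op15 P0: load  L7 → E/I on L7; bus BusRd; mem=10
  op16 P1: load  L5 → I/M on L5; bus (none); mem=75
  op17 P0: load  L2 → M/I on L2; bus (none); mem=10
  op18 P0: load  L5 → S/O on L5; bus BusRd; mem=75
  op19 P0: store L7 := 4 → M/I on L7; bus (none); mem=10
  op20 P1: store L5 := 20 → I/M on L5; bus BusUpgr; mem=75
  op21 P0: load  L5 → S/O on L5; bus BusRd; mem=75
  op22 P1: store L5 := 17 → I/M on L5; bus BusUpgr; mem=75
  op23 P0: load  L5 → S/O on L5; bus BusRd; mem=75
  op24 P1: load  L5 → S/O on L5; bus (none); mem=75
  op25 P1: store L3 := 26 → I/M on L3; bus (none); mem=10
  op26 P0: store L5 := 51 → M/I on L5; bus BusUpgr Flush; mem=17
  op27 P0: store L1 := 20 → M/I on L1; bus (none); mem=20
  op28 P1: load  L2 → O/S on L2; bus BusRd; mem=10
  op29 P0: load  L5 → M/I on L5; bus (none); mem=17

memory[L7] = 10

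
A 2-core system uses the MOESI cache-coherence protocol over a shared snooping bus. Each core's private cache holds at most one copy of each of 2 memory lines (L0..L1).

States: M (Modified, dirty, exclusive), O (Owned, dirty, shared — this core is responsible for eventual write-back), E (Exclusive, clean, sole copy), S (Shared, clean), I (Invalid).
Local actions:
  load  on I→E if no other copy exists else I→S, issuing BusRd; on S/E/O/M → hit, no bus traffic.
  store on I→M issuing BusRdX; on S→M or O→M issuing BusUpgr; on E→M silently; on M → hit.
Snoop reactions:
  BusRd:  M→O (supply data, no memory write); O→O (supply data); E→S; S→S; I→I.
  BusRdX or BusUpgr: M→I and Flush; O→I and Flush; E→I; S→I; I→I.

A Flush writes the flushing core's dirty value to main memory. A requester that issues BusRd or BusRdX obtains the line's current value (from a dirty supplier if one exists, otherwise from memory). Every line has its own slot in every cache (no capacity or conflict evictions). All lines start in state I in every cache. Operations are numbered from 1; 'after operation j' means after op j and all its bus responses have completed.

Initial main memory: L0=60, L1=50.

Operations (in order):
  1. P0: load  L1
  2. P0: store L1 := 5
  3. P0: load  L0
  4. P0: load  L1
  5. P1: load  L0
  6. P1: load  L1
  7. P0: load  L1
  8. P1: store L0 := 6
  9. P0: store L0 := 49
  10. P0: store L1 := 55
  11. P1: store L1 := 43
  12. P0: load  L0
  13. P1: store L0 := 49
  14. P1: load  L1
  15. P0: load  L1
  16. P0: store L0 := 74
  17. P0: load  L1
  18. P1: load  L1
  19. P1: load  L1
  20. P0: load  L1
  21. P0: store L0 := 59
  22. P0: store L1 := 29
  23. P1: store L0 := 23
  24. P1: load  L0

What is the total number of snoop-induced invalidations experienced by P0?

1. P0: load  L1  bus=[BusRd]  L1: P0=E P1=I  mem[L1]=50
2. P0: store L1 := 5  bus=[-]  L1: P0=M P1=I  mem[L1]=50
3. P0: load  L0  bus=[BusRd]  L0: P0=E P1=I  mem[L0]=60
4. P0: load  L1  bus=[-]  L1: P0=M P1=I  mem[L1]=50
5. P1: load  L0  bus=[BusRd]  L0: P0=S P1=S  mem[L0]=60
6. P1: load  L1  bus=[BusRd]  L1: P0=O P1=S  mem[L1]=50
7. P0: load  L1  bus=[-]  L1: P0=O P1=S  mem[L1]=50
8. P1: store L0 := 6  bus=[BusUpgr]  L0: P0=I P1=M  mem[L0]=60
9. P0: store L0 := 49  bus=[BusRdX,Flush]  L0: P0=M P1=I  mem[L0]=6
10. P0: store L1 := 55  bus=[BusUpgr]  L1: P0=M P1=I  mem[L1]=50
11. P1: store L1 := 43  bus=[BusRdX,Flush]  L1: P0=I P1=M  mem[L1]=55
12. P0: load  L0  bus=[-]  L0: P0=M P1=I  mem[L0]=6
13. P1: store L0 := 49  bus=[BusRdX,Flush]  L0: P0=I P1=M  mem[L0]=49
14. P1: load  L1  bus=[-]  L1: P0=I P1=M  mem[L1]=55
15. P0: load  L1  bus=[BusRd]  L1: P0=S P1=O  mem[L1]=55
16. P0: store L0 := 74  bus=[BusRdX,Flush]  L0: P0=M P1=I  mem[L0]=49
17. P0: load  L1  bus=[-]  L1: P0=S P1=O  mem[L1]=55
18. P1: load  L1  bus=[-]  L1: P0=S P1=O  mem[L1]=55
19. P1: load  L1  bus=[-]  L1: P0=S P1=O  mem[L1]=55
20. P0: load  L1  bus=[-]  L1: P0=S P1=O  mem[L1]=55
21. P0: store L0 := 59  bus=[-]  L0: P0=M P1=I  mem[L0]=49
22. P0: store L1 := 29  bus=[BusUpgr,Flush]  L1: P0=M P1=I  mem[L1]=43
23. P1: store L0 := 23  bus=[BusRdX,Flush]  L0: P0=I P1=M  mem[L0]=59
24. P1: load  L0  bus=[-]  L0: P0=I P1=M  mem[L0]=59

invalidations = 4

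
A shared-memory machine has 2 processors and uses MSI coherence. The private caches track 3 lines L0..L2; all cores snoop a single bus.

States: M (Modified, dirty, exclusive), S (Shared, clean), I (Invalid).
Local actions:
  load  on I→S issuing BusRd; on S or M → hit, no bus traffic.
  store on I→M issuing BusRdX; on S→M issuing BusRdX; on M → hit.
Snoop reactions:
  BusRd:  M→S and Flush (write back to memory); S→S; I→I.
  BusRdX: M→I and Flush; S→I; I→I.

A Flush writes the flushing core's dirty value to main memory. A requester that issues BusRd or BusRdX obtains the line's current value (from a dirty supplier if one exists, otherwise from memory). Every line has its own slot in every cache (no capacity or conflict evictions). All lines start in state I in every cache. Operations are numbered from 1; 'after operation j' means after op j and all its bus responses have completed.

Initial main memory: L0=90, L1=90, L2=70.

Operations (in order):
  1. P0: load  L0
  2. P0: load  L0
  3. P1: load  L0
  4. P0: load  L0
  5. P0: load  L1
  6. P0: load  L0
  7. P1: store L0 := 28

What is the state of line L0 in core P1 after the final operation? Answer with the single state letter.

state = M

[1] P0: load  L0 | P0:S(90), P1:I | bus: BusRd
[2] P0: load  L0 | P0:S(90), P1:I | bus: none
[3] P1: load  L0 | P0:S(90), P1:S(90) | bus: BusRd
[4] P0: load  L0 | P0:S(90), P1:S(90) | bus: none
[5] P0: load  L1 | P0:S(90), P1:I | bus: BusRd
[6] P0: load  L0 | P0:S(90), P1:S(90) | bus: none
[7] P1: store L0 := 28 | P0:I, P1:M(28) | bus: BusRdX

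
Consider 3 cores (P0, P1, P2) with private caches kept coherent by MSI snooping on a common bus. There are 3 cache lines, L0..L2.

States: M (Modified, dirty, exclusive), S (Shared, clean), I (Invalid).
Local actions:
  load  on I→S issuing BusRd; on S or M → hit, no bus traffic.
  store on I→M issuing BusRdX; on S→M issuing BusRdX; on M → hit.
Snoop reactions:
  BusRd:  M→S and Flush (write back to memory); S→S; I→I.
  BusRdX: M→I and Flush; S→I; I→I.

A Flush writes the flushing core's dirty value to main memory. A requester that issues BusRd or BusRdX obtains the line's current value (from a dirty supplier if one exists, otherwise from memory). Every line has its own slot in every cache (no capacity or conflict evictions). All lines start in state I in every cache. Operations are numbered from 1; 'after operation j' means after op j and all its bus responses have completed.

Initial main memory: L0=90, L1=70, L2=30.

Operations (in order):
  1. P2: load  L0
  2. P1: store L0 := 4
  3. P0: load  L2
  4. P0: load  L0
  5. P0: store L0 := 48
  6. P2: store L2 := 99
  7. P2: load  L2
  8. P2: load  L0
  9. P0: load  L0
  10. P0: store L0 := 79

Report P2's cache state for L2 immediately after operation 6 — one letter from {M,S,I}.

state = M

1. P2: load  L0  bus=[BusRd]  L0: P0=I P1=I P2=S  mem[L0]=90
2. P1: store L0 := 4  bus=[BusRdX]  L0: P0=I P1=M P2=I  mem[L0]=90
3. P0: load  L2  bus=[BusRd]  L2: P0=S P1=I P2=I  mem[L2]=30
4. P0: load  L0  bus=[BusRd,Flush]  L0: P0=S P1=S P2=I  mem[L0]=4
5. P0: store L0 := 48  bus=[BusRdX]  L0: P0=M P1=I P2=I  mem[L0]=4
6. P2: store L2 := 99  bus=[BusRdX]  L2: P0=I P1=I P2=M  mem[L2]=30
7. P2: load  L2  bus=[-]  L2: P0=I P1=I P2=M  mem[L2]=30
8. P2: load  L0  bus=[BusRd,Flush]  L0: P0=S P1=I P2=S  mem[L0]=48
9. P0: load  L0  bus=[-]  L0: P0=S P1=I P2=S  mem[L0]=48
10. P0: store L0 := 79  bus=[BusRdX]  L0: P0=M P1=I P2=I  mem[L0]=48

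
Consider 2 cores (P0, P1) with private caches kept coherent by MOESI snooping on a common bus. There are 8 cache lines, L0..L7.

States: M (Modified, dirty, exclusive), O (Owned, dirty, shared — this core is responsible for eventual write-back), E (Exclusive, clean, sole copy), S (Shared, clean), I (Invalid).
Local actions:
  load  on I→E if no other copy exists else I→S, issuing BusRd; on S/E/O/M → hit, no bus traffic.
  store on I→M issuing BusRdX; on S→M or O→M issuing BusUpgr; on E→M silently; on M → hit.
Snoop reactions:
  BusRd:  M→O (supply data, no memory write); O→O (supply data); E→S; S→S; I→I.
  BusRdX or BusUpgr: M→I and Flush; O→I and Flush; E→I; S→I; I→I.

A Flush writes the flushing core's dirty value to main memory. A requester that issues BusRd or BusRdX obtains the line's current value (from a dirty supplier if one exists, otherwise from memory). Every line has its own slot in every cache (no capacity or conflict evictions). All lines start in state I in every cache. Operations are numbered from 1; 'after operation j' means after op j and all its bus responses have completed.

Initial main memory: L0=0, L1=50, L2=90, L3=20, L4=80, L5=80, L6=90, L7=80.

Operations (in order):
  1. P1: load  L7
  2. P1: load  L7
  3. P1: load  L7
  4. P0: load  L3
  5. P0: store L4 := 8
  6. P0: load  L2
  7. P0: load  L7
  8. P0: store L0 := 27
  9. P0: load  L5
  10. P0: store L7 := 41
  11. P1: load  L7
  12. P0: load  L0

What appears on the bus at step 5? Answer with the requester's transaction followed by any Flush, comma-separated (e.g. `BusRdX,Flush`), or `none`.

bus = BusRdX

[1] P1: load  L7 | P0:I, P1:E(80) | bus: BusRd
[2] P1: load  L7 | P0:I, P1:E(80) | bus: none
[3] P1: load  L7 | P0:I, P1:E(80) | bus: none
[4] P0: load  L3 | P0:E(20), P1:I | bus: BusRd
[5] P0: store L4 := 8 | P0:M(8), P1:I | bus: BusRdX
[6] P0: load  L2 | P0:E(90), P1:I | bus: BusRd
[7] P0: load  L7 | P0:S(80), P1:S(80) | bus: BusRd
[8] P0: store L0 := 27 | P0:M(27), P1:I | bus: BusRdX
[9] P0: load  L5 | P0:E(80), P1:I | bus: BusRd
[10] P0: store L7 := 41 | P0:M(41), P1:I | bus: BusUpgr
[11] P1: load  L7 | P0:O(41), P1:S(41) | bus: BusRd
[12] P0: load  L0 | P0:M(27), P1:I | bus: none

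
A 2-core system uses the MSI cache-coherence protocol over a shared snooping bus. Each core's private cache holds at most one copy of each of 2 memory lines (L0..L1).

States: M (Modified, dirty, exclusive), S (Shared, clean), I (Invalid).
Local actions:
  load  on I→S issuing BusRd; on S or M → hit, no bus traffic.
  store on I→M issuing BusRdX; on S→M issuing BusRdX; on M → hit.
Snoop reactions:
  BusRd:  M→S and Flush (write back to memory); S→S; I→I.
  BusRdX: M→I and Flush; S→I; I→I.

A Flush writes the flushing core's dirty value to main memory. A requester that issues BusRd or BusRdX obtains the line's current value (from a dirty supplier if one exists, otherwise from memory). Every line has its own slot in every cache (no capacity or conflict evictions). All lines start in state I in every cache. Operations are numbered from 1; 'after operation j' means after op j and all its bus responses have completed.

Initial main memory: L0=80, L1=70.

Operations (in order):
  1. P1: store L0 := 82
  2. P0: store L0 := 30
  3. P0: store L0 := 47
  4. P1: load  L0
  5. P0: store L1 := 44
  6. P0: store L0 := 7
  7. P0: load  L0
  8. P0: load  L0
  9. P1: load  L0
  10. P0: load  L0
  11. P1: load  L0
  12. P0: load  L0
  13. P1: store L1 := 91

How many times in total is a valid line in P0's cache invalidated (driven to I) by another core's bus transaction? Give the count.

invalidations = 1

[1] P1: store L0 := 82 | P0:I, P1:M(82) | bus: BusRdX
[2] P0: store L0 := 30 | P0:M(30), P1:I | bus: BusRdX,Flush
[3] P0: store L0 := 47 | P0:M(47), P1:I | bus: none
[4] P1: load  L0 | P0:S(47), P1:S(47) | bus: BusRd,Flush
[5] P0: store L1 := 44 | P0:M(44), P1:I | bus: BusRdX
[6] P0: store L0 := 7 | P0:M(7), P1:I | bus: BusRdX
[7] P0: load  L0 | P0:M(7), P1:I | bus: none
[8] P0: load  L0 | P0:M(7), P1:I | bus: none
[9] P1: load  L0 | P0:S(7), P1:S(7) | bus: BusRd,Flush
[10] P0: load  L0 | P0:S(7), P1:S(7) | bus: none
[11] P1: load  L0 | P0:S(7), P1:S(7) | bus: none
[12] P0: load  L0 | P0:S(7), P1:S(7) | bus: none
[13] P1: store L1 := 91 | P0:I, P1:M(91) | bus: BusRdX,Flush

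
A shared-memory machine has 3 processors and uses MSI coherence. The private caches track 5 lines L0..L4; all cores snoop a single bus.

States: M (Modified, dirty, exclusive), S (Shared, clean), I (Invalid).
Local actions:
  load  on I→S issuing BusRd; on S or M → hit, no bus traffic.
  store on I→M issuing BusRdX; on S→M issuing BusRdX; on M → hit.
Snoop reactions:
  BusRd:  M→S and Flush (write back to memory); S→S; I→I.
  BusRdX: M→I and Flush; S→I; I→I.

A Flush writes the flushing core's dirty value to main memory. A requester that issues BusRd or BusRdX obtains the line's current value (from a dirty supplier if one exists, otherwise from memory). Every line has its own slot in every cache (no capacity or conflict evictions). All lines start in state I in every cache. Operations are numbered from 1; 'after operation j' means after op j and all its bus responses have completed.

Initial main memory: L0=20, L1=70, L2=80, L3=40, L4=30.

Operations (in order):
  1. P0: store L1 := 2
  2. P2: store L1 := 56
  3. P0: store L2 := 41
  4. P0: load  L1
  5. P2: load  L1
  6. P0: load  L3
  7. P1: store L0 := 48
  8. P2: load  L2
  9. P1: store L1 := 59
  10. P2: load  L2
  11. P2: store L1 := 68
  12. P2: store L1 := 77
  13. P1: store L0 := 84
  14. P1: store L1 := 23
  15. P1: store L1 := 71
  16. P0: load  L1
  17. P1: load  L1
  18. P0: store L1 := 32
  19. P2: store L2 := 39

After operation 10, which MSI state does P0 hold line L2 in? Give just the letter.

step 1: P0: store L1 := 2  ⟶  MII  (L1)  txn=BusRdX  M[L1]=70
step 2: P2: store L1 := 56  ⟶  IIM  (L1)  txn=BusRdX+Flush  M[L1]=2
step 3: P0: store L2 := 41  ⟶  MII  (L2)  txn=BusRdX  M[L2]=80
step 4: P0: load  L1  ⟶  SIS  (L1)  txn=BusRd+Flush  M[L1]=56
step 5: P2: load  L1  ⟶  SIS  (L1)  txn=∅  M[L1]=56
step 6: P0: load  L3  ⟶  SII  (L3)  txn=BusRd  M[L3]=40
step 7: P1: store L0 := 48  ⟶  IMI  (L0)  txn=BusRdX  M[L0]=20
step 8: P2: load  L2  ⟶  SIS  (L2)  txn=BusRd+Flush  M[L2]=41
step 9: P1: store L1 := 59  ⟶  IMI  (L1)  txn=BusRdX  M[L1]=56
step 10: P2: load  L2  ⟶  SIS  (L2)  txn=∅  M[L2]=41
step 11: P2: store L1 := 68  ⟶  IIM  (L1)  txn=BusRdX+Flush  M[L1]=59
step 12: P2: store L1 := 77  ⟶  IIM  (L1)  txn=∅  M[L1]=59
step 13: P1: store L0 := 84  ⟶  IMI  (L0)  txn=∅  M[L0]=20
step 14: P1: store L1 := 23  ⟶  IMI  (L1)  txn=BusRdX+Flush  M[L1]=77
step 15: P1: store L1 := 71  ⟶  IMI  (L1)  txn=∅  M[L1]=77
step 16: P0: load  L1  ⟶  SSI  (L1)  txn=BusRd+Flush  M[L1]=71
step 17: P1: load  L1  ⟶  SSI  (L1)  txn=∅  M[L1]=71
step 18: P0: store L1 := 32  ⟶  MII  (L1)  txn=BusRdX  M[L1]=71
step 19: P2: store L2 := 39  ⟶  IIM  (L2)  txn=BusRdX  M[L2]=41

state = S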